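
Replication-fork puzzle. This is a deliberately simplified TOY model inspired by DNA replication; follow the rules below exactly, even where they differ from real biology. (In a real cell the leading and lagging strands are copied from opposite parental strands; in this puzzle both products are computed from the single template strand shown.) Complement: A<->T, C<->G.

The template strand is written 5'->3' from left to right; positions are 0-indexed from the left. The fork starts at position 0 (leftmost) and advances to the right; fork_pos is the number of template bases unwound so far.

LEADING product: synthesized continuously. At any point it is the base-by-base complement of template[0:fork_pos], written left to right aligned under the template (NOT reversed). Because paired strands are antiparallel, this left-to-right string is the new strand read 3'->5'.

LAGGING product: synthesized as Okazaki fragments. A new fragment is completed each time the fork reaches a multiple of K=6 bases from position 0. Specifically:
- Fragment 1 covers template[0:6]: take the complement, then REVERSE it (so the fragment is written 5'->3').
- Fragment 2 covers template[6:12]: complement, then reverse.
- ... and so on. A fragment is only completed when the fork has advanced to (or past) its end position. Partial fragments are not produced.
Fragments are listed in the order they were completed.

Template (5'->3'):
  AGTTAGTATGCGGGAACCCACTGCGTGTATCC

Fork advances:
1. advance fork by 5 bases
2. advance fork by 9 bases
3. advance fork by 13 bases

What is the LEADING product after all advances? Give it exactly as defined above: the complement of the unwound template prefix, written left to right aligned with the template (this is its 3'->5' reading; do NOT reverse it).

Step 1: advance 5 -> fork_pos = 0 + 5 = 5.
Step 2: advance 9 -> fork_pos = 5 + 9 = 14.
Step 3: advance 13 -> fork_pos = 14 + 13 = 27.
Unwound prefix: template[0:27] = AGTTAGTATGCGGGAACCCACTGCGTG
Complement it base by base (A<->T, C<->G), keeping left-to-right order:
  [0:5] AGTTA -> TCAAT
  [5:10] GTATG -> CATAC
  [10:15] CGGGA -> GCCCT
  [15:20] ACCCA -> TGGGT
  [20:25] CTGCG -> GACGC
  [25:27] TG -> AC
Concatenate: TCAATCATACGCCCTTGGGTGACGCAC (length 27; written aligned with the template, i.e. 3'->5').

Answer: TCAATCATACGCCCTTGGGTGACGCAC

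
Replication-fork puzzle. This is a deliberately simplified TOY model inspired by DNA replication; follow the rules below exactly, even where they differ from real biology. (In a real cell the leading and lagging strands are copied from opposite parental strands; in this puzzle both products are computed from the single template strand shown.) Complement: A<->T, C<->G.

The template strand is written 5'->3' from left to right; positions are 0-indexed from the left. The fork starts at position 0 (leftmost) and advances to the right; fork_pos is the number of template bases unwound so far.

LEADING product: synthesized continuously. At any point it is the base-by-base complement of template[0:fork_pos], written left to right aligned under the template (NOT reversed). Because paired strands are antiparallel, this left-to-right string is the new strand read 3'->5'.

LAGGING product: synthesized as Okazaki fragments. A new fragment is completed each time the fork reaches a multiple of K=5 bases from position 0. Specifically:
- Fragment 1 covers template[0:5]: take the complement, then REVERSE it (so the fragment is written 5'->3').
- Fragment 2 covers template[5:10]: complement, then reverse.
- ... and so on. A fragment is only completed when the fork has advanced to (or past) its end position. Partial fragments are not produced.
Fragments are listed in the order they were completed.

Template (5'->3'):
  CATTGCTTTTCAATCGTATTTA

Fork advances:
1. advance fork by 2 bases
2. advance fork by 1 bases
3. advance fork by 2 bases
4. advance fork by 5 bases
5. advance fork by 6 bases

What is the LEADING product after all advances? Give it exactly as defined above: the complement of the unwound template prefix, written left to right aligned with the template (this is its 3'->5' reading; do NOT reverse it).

Answer: GTAACGAAAAGTTAGC

Derivation:
Step 1: advance 2 -> fork_pos = 0 + 2 = 2.
Step 2: advance 1 -> fork_pos = 2 + 1 = 3.
Step 3: advance 2 -> fork_pos = 3 + 2 = 5.
Step 4: advance 5 -> fork_pos = 5 + 5 = 10.
Step 5: advance 6 -> fork_pos = 10 + 6 = 16.
Unwound prefix: template[0:16] = CATTGCTTTTCAATCG
Complement it base by base (A<->T, C<->G), keeping left-to-right order:
  [0:5] CATTG -> GTAAC
  [5:10] CTTTT -> GAAAA
  [10:15] CAATC -> GTTAG
  [15:16] G -> C
Concatenate: GTAACGAAAAGTTAGC (length 16; written aligned with the template, i.e. 3'->5').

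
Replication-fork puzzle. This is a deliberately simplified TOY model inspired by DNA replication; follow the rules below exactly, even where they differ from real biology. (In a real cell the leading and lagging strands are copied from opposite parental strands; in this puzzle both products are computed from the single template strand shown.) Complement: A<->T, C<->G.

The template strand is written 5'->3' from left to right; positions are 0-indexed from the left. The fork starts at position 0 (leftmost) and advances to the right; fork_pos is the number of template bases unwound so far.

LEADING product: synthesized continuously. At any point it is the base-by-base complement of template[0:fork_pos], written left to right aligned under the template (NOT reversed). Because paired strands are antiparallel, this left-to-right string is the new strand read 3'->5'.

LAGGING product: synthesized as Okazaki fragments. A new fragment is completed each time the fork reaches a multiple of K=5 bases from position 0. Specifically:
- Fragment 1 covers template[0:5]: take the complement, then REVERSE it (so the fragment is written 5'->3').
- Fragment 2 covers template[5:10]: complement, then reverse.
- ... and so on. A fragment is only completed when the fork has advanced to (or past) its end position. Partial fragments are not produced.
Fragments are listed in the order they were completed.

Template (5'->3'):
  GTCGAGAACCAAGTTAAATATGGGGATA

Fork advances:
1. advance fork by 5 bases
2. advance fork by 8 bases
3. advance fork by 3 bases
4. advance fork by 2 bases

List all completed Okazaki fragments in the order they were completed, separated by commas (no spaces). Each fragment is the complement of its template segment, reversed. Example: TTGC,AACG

Step 1: advance 5 -> fork_pos = 0 + 5 = 5. Reached multiple(s) of 5: 5 -> fragment 1 completed (1 total).
Step 2: advance 8 -> fork_pos = 5 + 8 = 13. Reached multiple(s) of 5: 10 -> fragment 2 completed (2 total).
Step 3: advance 3 -> fork_pos = 13 + 3 = 16. Reached multiple(s) of 5: 15 -> fragment 3 completed (3 total).
Step 4: advance 2 -> fork_pos = 16 + 2 = 18. Next multiple of 5 is 20 (not reached); still 3 fragment(s).
Final fork_pos = 18, so 3 fragment(s) are complete. Build each: template segment -> complement -> reverse.
Fragment 1: template[0:5] = GTCGA -> complement CAGCT -> reversed TCGAC
Fragment 2: template[5:10] = GAACC -> complement CTTGG -> reversed GGTTC
Fragment 3: template[10:15] = AAGTT -> complement TTCAA -> reversed AACTT

Answer: TCGAC,GGTTC,AACTT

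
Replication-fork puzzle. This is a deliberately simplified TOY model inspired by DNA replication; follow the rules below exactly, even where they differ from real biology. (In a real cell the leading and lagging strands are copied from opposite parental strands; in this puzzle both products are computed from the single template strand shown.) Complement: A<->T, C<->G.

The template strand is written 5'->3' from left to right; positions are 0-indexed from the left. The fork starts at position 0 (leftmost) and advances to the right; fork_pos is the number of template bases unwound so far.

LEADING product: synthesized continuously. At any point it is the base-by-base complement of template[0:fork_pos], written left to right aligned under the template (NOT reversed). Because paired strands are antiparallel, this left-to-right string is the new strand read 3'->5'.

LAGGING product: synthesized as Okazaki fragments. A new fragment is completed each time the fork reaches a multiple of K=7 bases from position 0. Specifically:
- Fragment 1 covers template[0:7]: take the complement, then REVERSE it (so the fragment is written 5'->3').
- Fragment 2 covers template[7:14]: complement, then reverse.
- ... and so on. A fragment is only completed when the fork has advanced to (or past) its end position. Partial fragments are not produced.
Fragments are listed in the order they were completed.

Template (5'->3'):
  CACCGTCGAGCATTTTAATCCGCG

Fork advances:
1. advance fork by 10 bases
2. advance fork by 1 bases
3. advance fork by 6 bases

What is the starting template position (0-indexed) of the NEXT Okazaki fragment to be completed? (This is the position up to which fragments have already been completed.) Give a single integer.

Answer: 14

Derivation:
Step 1: advance 10 -> fork_pos = 0 + 10 = 10. Reached multiple(s) of 7: 7 -> fragment 1 completed (1 total).
Step 2: advance 1 -> fork_pos = 10 + 1 = 11. Next multiple of 7 is 14 (not reached); still 1 fragment(s).
Step 3: advance 6 -> fork_pos = 11 + 6 = 17. Reached multiple(s) of 7: 14 -> fragment 2 completed (2 total).
2 fragment(s) completed, covering template[0:14] (2 x 7 = 14). The next fragment, fragment 3, covers template[14:21], so it starts at position 14.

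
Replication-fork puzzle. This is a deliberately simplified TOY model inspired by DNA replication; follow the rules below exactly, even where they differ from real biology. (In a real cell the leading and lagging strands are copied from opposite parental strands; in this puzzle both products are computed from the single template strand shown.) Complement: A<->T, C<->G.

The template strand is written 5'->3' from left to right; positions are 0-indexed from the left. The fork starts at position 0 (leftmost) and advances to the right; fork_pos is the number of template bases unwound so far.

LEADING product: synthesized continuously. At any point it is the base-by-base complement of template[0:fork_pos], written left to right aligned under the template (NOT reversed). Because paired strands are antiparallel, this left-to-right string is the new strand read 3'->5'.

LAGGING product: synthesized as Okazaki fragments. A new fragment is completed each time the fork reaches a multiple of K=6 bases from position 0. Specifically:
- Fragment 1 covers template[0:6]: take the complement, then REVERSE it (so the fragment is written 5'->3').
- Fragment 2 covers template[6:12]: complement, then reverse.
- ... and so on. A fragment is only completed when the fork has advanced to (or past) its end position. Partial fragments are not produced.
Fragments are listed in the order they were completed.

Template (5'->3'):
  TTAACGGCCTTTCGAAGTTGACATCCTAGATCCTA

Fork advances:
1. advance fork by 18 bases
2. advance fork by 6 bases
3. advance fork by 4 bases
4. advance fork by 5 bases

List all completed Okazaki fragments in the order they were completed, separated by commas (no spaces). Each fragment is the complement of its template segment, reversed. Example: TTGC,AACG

Step 1: advance 18 -> fork_pos = 0 + 18 = 18. Reached multiple(s) of 6: 6, 12, 18 -> fragments 1-3 completed (3 total).
Step 2: advance 6 -> fork_pos = 18 + 6 = 24. Reached multiple(s) of 6: 24 -> fragment 4 completed (4 total).
Step 3: advance 4 -> fork_pos = 24 + 4 = 28. Next multiple of 6 is 30 (not reached); still 4 fragment(s).
Step 4: advance 5 -> fork_pos = 28 + 5 = 33. Reached multiple(s) of 6: 30 -> fragment 5 completed (5 total).
Final fork_pos = 33, so 5 fragment(s) are complete. Build each: template segment -> complement -> reverse.
Fragment 1: template[0:6] = TTAACG -> complement AATTGC -> reversed CGTTAA
Fragment 2: template[6:12] = GCCTTT -> complement CGGAAA -> reversed AAAGGC
Fragment 3: template[12:18] = CGAAGT -> complement GCTTCA -> reversed ACTTCG
Fragment 4: template[18:24] = TGACAT -> complement ACTGTA -> reversed ATGTCA
Fragment 5: template[24:30] = CCTAGA -> complement GGATCT -> reversed TCTAGG

Answer: CGTTAA,AAAGGC,ACTTCG,ATGTCA,TCTAGG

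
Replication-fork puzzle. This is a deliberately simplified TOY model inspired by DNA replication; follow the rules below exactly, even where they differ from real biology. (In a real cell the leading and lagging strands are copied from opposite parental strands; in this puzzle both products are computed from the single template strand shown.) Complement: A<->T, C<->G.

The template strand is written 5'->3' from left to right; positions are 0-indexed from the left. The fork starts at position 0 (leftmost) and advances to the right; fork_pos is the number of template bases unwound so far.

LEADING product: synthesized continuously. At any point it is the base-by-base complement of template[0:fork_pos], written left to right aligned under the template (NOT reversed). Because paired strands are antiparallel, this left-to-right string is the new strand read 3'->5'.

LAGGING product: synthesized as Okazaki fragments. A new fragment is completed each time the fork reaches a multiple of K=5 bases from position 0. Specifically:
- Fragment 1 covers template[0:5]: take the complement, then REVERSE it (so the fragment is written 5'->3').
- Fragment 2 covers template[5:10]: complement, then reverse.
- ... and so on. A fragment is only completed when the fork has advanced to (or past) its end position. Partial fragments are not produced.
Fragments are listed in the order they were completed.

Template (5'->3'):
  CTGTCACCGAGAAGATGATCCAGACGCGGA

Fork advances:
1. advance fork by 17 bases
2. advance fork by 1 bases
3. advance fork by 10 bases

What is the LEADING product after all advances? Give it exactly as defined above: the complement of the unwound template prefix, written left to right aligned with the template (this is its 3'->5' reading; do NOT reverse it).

Step 1: advance 17 -> fork_pos = 0 + 17 = 17.
Step 2: advance 1 -> fork_pos = 17 + 1 = 18.
Step 3: advance 10 -> fork_pos = 18 + 10 = 28.
Unwound prefix: template[0:28] = CTGTCACCGAGAAGATGATCCAGACGCG
Complement it base by base (A<->T, C<->G), keeping left-to-right order:
  [0:5] CTGTC -> GACAG
  [5:10] ACCGA -> TGGCT
  [10:15] GAAGA -> CTTCT
  [15:20] TGATC -> ACTAG
  [20:25] CAGAC -> GTCTG
  [25:28] GCG -> CGC
Concatenate: GACAGTGGCTCTTCTACTAGGTCTGCGC (length 28; written aligned with the template, i.e. 3'->5').

Answer: GACAGTGGCTCTTCTACTAGGTCTGCGC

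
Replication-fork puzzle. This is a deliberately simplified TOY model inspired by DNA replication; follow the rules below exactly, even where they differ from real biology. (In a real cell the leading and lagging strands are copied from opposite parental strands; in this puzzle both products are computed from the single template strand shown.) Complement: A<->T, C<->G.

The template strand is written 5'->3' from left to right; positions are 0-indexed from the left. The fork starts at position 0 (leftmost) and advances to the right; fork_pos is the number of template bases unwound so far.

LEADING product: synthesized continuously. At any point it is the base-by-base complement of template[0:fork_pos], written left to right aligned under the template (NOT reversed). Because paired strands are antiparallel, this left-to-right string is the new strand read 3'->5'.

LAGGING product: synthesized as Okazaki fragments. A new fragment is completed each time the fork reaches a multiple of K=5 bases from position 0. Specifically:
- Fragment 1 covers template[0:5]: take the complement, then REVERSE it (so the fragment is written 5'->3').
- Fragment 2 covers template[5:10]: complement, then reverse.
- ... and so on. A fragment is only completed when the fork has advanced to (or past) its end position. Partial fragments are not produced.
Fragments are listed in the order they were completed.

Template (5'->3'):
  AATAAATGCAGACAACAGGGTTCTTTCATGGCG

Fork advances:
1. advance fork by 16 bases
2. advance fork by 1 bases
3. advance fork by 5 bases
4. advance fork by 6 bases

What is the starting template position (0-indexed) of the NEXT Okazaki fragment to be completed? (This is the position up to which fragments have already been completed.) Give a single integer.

Step 1: advance 16 -> fork_pos = 0 + 16 = 16. Reached multiple(s) of 5: 5, 10, 15 -> fragments 1-3 completed (3 total).
Step 2: advance 1 -> fork_pos = 16 + 1 = 17. Next multiple of 5 is 20 (not reached); still 3 fragment(s).
Step 3: advance 5 -> fork_pos = 17 + 5 = 22. Reached multiple(s) of 5: 20 -> fragment 4 completed (4 total).
Step 4: advance 6 -> fork_pos = 22 + 6 = 28. Reached multiple(s) of 5: 25 -> fragment 5 completed (5 total).
5 fragment(s) completed, covering template[0:25] (5 x 5 = 25). The next fragment, fragment 6, covers template[25:30], so it starts at position 25.

Answer: 25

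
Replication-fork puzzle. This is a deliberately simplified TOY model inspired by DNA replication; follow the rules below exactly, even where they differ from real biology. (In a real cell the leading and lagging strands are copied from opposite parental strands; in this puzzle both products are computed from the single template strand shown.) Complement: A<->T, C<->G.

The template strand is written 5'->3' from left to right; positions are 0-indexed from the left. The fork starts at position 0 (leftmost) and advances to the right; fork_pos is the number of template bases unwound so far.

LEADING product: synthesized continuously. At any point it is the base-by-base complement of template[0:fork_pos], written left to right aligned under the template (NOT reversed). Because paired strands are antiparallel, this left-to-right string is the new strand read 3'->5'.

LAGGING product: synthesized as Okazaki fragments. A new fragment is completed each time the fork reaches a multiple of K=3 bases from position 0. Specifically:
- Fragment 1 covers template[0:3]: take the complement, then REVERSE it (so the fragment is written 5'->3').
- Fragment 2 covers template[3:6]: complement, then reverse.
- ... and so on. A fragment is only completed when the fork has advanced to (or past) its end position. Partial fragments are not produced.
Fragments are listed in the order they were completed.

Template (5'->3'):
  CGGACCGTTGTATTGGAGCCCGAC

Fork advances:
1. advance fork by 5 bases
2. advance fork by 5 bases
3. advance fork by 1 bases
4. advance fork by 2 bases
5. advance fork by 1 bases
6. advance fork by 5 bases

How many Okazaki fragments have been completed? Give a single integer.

Step 1: advance 5 -> fork_pos = 0 + 5 = 5. Reached multiple(s) of 3: 3 -> fragment 1 completed (1 total).
Step 2: advance 5 -> fork_pos = 5 + 5 = 10. Reached multiple(s) of 3: 6, 9 -> fragments 2-3 completed (3 total).
Step 3: advance 1 -> fork_pos = 10 + 1 = 11. Next multiple of 3 is 12 (not reached); still 3 fragment(s).
Step 4: advance 2 -> fork_pos = 11 + 2 = 13. Reached multiple(s) of 3: 12 -> fragment 4 completed (4 total).
Step 5: advance 1 -> fork_pos = 13 + 1 = 14. Next multiple of 3 is 15 (not reached); still 4 fragment(s).
Step 6: advance 5 -> fork_pos = 14 + 5 = 19. Reached multiple(s) of 3: 15, 18 -> fragments 5-6 completed (6 total).
Check: final fork_pos = 19; the multiples of 3 that are <= 19 are 3..18 -> 19 // 3 = 6 completed fragment(s).

Answer: 6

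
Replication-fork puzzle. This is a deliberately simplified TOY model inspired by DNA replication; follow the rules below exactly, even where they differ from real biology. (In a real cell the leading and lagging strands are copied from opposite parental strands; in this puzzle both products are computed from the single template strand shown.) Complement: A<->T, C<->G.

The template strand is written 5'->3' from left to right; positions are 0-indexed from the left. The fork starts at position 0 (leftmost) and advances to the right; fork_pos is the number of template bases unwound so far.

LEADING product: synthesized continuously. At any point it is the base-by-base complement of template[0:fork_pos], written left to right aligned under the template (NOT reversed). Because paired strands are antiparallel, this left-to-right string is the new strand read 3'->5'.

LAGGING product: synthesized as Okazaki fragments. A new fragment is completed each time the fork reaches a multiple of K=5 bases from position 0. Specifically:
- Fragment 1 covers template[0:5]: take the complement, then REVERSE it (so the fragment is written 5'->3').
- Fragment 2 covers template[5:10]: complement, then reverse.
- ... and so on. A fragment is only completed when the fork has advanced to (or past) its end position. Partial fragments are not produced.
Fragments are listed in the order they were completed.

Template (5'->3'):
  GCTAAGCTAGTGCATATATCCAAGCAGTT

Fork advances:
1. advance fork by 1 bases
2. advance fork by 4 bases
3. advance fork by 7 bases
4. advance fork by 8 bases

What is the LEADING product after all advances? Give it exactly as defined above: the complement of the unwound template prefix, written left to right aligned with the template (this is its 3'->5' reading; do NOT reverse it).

Step 1: advance 1 -> fork_pos = 0 + 1 = 1.
Step 2: advance 4 -> fork_pos = 1 + 4 = 5.
Step 3: advance 7 -> fork_pos = 5 + 7 = 12.
Step 4: advance 8 -> fork_pos = 12 + 8 = 20.
Unwound prefix: template[0:20] = GCTAAGCTAGTGCATATATC
Complement it base by base (A<->T, C<->G), keeping left-to-right order:
  [0:5] GCTAA -> CGATT
  [5:10] GCTAG -> CGATC
  [10:15] TGCAT -> ACGTA
  [15:20] ATATC -> TATAG
Concatenate: CGATTCGATCACGTATATAG (length 20; written aligned with the template, i.e. 3'->5').

Answer: CGATTCGATCACGTATATAG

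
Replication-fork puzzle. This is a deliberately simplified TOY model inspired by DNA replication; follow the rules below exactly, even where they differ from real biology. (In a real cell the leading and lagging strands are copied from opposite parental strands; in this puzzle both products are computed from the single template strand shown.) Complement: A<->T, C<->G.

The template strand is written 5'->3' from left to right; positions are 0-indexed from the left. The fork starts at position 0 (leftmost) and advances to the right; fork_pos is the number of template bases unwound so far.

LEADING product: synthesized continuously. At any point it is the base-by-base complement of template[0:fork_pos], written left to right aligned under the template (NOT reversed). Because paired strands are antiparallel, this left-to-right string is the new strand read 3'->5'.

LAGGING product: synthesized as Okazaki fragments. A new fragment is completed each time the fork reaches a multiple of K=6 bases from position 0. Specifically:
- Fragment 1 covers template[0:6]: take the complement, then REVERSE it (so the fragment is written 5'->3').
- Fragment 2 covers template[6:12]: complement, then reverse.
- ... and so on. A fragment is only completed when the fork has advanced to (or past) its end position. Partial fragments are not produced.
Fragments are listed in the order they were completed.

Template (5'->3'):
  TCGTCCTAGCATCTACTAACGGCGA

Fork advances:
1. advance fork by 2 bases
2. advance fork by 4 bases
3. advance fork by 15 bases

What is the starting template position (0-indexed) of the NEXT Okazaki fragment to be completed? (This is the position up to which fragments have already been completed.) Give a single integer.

Step 1: advance 2 -> fork_pos = 0 + 2 = 2. Next multiple of 6 is 6 (not reached); still 0 fragment(s).
Step 2: advance 4 -> fork_pos = 2 + 4 = 6. Reached multiple(s) of 6: 6 -> fragment 1 completed (1 total).
Step 3: advance 15 -> fork_pos = 6 + 15 = 21. Reached multiple(s) of 6: 12, 18 -> fragments 2-3 completed (3 total).
3 fragment(s) completed, covering template[0:18] (3 x 6 = 18). The next fragment, fragment 4, covers template[18:24], so it starts at position 18.

Answer: 18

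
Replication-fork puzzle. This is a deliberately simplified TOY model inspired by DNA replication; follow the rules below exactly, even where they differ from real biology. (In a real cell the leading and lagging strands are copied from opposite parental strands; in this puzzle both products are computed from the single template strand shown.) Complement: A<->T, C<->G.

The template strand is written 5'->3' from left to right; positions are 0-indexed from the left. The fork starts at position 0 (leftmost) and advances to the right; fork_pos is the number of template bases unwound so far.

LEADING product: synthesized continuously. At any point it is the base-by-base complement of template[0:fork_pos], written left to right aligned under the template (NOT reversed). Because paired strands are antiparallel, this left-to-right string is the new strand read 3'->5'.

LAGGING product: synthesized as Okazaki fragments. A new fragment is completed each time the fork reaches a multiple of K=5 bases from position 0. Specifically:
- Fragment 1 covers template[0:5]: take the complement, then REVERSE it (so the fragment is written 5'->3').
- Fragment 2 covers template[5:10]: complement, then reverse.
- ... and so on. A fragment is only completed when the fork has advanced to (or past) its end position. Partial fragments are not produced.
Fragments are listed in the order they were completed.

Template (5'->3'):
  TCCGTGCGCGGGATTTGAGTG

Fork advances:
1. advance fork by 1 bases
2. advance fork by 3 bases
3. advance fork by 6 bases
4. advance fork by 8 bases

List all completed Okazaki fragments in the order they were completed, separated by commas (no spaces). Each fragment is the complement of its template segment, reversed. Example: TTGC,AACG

Answer: ACGGA,CGCGC,AATCC

Derivation:
Step 1: advance 1 -> fork_pos = 0 + 1 = 1. Next multiple of 5 is 5 (not reached); still 0 fragment(s).
Step 2: advance 3 -> fork_pos = 1 + 3 = 4. Next multiple of 5 is 5 (not reached); still 0 fragment(s).
Step 3: advance 6 -> fork_pos = 4 + 6 = 10. Reached multiple(s) of 5: 5, 10 -> fragments 1-2 completed (2 total).
Step 4: advance 8 -> fork_pos = 10 + 8 = 18. Reached multiple(s) of 5: 15 -> fragment 3 completed (3 total).
Final fork_pos = 18, so 3 fragment(s) are complete. Build each: template segment -> complement -> reverse.
Fragment 1: template[0:5] = TCCGT -> complement AGGCA -> reversed ACGGA
Fragment 2: template[5:10] = GCGCG -> complement CGCGC -> reversed CGCGC
Fragment 3: template[10:15] = GGATT -> complement CCTAA -> reversed AATCC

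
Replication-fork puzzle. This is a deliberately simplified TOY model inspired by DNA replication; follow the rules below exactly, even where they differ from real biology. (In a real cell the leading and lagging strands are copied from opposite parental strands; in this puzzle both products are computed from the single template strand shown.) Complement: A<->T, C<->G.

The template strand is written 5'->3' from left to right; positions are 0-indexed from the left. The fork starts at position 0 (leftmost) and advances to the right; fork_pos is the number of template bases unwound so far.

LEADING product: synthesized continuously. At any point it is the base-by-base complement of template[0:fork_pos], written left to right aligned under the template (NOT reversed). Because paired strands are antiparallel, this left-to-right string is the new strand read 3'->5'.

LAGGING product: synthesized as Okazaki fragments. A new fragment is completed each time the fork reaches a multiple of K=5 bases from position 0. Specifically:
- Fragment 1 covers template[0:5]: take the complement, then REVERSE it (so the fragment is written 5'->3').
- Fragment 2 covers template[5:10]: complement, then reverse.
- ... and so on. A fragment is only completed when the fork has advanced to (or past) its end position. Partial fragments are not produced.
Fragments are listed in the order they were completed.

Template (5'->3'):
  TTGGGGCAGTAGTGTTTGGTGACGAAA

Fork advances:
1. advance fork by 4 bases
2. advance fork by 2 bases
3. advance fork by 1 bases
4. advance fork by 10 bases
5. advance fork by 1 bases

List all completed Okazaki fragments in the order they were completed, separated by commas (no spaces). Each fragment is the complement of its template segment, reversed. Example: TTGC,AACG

Answer: CCCAA,ACTGC,ACACT

Derivation:
Step 1: advance 4 -> fork_pos = 0 + 4 = 4. Next multiple of 5 is 5 (not reached); still 0 fragment(s).
Step 2: advance 2 -> fork_pos = 4 + 2 = 6. Reached multiple(s) of 5: 5 -> fragment 1 completed (1 total).
Step 3: advance 1 -> fork_pos = 6 + 1 = 7. Next multiple of 5 is 10 (not reached); still 1 fragment(s).
Step 4: advance 10 -> fork_pos = 7 + 10 = 17. Reached multiple(s) of 5: 10, 15 -> fragments 2-3 completed (3 total).
Step 5: advance 1 -> fork_pos = 17 + 1 = 18. Next multiple of 5 is 20 (not reached); still 3 fragment(s).
Final fork_pos = 18, so 3 fragment(s) are complete. Build each: template segment -> complement -> reverse.
Fragment 1: template[0:5] = TTGGG -> complement AACCC -> reversed CCCAA
Fragment 2: template[5:10] = GCAGT -> complement CGTCA -> reversed ACTGC
Fragment 3: template[10:15] = AGTGT -> complement TCACA -> reversed ACACT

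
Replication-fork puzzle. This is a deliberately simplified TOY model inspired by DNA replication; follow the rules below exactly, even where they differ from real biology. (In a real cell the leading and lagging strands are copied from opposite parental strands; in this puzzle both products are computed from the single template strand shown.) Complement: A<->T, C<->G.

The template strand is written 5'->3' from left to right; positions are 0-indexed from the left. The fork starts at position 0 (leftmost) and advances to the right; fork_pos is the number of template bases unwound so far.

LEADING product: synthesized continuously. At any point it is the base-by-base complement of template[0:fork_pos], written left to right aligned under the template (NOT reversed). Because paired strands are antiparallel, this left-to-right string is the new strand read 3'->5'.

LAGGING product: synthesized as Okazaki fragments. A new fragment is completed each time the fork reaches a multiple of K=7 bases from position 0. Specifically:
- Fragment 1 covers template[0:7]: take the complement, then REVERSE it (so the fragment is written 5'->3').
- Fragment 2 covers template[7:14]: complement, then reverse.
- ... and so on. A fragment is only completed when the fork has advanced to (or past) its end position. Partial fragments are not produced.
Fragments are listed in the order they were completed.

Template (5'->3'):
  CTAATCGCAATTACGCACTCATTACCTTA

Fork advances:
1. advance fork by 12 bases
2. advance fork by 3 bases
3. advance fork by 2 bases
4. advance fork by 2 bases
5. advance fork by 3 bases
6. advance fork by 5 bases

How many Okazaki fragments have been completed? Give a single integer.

Step 1: advance 12 -> fork_pos = 0 + 12 = 12. Reached multiple(s) of 7: 7 -> fragment 1 completed (1 total).
Step 2: advance 3 -> fork_pos = 12 + 3 = 15. Reached multiple(s) of 7: 14 -> fragment 2 completed (2 total).
Step 3: advance 2 -> fork_pos = 15 + 2 = 17. Next multiple of 7 is 21 (not reached); still 2 fragment(s).
Step 4: advance 2 -> fork_pos = 17 + 2 = 19. Next multiple of 7 is 21 (not reached); still 2 fragment(s).
Step 5: advance 3 -> fork_pos = 19 + 3 = 22. Reached multiple(s) of 7: 21 -> fragment 3 completed (3 total).
Step 6: advance 5 -> fork_pos = 22 + 5 = 27. Next multiple of 7 is 28 (not reached); still 3 fragment(s).
Check: final fork_pos = 27; the multiples of 7 that are <= 27 are 7..21 -> 27 // 7 = 3 completed fragment(s).

Answer: 3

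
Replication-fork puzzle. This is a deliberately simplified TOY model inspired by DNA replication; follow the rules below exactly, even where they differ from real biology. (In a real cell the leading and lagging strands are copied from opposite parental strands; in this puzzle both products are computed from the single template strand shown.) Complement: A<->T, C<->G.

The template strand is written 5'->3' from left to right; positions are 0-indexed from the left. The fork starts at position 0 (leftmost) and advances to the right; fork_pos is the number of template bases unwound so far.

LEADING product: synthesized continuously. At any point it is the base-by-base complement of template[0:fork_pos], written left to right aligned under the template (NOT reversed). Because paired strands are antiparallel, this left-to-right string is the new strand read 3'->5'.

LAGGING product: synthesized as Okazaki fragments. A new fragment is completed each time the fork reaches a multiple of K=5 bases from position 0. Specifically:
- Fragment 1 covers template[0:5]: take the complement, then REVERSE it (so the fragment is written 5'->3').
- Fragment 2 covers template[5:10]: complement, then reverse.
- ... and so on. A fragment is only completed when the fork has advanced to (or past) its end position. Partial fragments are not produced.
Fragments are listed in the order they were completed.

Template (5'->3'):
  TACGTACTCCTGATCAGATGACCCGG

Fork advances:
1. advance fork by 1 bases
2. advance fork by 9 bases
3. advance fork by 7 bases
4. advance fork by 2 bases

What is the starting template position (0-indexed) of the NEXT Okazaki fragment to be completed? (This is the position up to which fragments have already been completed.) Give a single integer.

Answer: 15

Derivation:
Step 1: advance 1 -> fork_pos = 0 + 1 = 1. Next multiple of 5 is 5 (not reached); still 0 fragment(s).
Step 2: advance 9 -> fork_pos = 1 + 9 = 10. Reached multiple(s) of 5: 5, 10 -> fragments 1-2 completed (2 total).
Step 3: advance 7 -> fork_pos = 10 + 7 = 17. Reached multiple(s) of 5: 15 -> fragment 3 completed (3 total).
Step 4: advance 2 -> fork_pos = 17 + 2 = 19. Next multiple of 5 is 20 (not reached); still 3 fragment(s).
3 fragment(s) completed, covering template[0:15] (3 x 5 = 15). The next fragment, fragment 4, covers template[15:20], so it starts at position 15.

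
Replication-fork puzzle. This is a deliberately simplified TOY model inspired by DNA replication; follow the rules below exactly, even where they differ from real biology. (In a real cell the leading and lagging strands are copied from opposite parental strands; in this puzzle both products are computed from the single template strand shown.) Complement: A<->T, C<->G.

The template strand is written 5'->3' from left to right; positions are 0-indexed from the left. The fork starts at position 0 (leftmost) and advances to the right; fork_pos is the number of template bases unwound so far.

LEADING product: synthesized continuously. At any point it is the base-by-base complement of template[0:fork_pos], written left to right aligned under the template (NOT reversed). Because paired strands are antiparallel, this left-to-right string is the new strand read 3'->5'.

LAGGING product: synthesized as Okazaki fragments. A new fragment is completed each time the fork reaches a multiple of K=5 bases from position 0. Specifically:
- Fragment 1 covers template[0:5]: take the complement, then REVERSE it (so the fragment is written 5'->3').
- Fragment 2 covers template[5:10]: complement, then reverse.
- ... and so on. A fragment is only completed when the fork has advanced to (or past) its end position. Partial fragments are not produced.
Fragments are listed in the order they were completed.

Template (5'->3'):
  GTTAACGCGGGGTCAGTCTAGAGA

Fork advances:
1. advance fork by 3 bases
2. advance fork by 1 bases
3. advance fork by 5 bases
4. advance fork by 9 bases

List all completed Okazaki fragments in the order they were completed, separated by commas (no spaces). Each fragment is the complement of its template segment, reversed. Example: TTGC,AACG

Answer: TTAAC,CCGCG,TGACC

Derivation:
Step 1: advance 3 -> fork_pos = 0 + 3 = 3. Next multiple of 5 is 5 (not reached); still 0 fragment(s).
Step 2: advance 1 -> fork_pos = 3 + 1 = 4. Next multiple of 5 is 5 (not reached); still 0 fragment(s).
Step 3: advance 5 -> fork_pos = 4 + 5 = 9. Reached multiple(s) of 5: 5 -> fragment 1 completed (1 total).
Step 4: advance 9 -> fork_pos = 9 + 9 = 18. Reached multiple(s) of 5: 10, 15 -> fragments 2-3 completed (3 total).
Final fork_pos = 18, so 3 fragment(s) are complete. Build each: template segment -> complement -> reverse.
Fragment 1: template[0:5] = GTTAA -> complement CAATT -> reversed TTAAC
Fragment 2: template[5:10] = CGCGG -> complement GCGCC -> reversed CCGCG
Fragment 3: template[10:15] = GGTCA -> complement CCAGT -> reversed TGACC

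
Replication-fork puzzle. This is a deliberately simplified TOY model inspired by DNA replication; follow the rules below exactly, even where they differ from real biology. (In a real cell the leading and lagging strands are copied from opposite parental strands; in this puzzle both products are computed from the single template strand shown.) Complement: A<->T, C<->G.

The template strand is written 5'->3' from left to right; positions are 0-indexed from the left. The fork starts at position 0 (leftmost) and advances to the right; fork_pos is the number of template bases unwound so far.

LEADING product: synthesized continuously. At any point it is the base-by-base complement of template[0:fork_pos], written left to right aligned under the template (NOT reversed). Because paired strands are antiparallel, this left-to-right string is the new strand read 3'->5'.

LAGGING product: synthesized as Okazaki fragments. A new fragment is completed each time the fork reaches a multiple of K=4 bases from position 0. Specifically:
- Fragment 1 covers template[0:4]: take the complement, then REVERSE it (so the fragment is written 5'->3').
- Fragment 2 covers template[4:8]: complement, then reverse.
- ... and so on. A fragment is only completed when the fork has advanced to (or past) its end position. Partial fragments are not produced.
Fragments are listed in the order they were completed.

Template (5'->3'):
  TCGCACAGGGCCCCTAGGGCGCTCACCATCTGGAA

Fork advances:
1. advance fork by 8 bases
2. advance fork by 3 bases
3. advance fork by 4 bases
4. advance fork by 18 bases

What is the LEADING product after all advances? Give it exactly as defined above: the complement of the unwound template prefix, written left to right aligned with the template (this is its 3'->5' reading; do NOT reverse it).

Step 1: advance 8 -> fork_pos = 0 + 8 = 8.
Step 2: advance 3 -> fork_pos = 8 + 3 = 11.
Step 3: advance 4 -> fork_pos = 11 + 4 = 15.
Step 4: advance 18 -> fork_pos = 15 + 18 = 33.
Unwound prefix: template[0:33] = TCGCACAGGGCCCCTAGGGCGCTCACCATCTGG
Complement it base by base (A<->T, C<->G), keeping left-to-right order:
  [0:5] TCGCA -> AGCGT
  [5:10] CAGGG -> GTCCC
  [10:15] CCCCT -> GGGGA
  [15:20] AGGGC -> TCCCG
  [20:25] GCTCA -> CGAGT
  [25:30] CCATC -> GGTAG
  [30:33] TGG -> ACC
Concatenate: AGCGTGTCCCGGGGATCCCGCGAGTGGTAGACC (length 33; written aligned with the template, i.e. 3'->5').

Answer: AGCGTGTCCCGGGGATCCCGCGAGTGGTAGACC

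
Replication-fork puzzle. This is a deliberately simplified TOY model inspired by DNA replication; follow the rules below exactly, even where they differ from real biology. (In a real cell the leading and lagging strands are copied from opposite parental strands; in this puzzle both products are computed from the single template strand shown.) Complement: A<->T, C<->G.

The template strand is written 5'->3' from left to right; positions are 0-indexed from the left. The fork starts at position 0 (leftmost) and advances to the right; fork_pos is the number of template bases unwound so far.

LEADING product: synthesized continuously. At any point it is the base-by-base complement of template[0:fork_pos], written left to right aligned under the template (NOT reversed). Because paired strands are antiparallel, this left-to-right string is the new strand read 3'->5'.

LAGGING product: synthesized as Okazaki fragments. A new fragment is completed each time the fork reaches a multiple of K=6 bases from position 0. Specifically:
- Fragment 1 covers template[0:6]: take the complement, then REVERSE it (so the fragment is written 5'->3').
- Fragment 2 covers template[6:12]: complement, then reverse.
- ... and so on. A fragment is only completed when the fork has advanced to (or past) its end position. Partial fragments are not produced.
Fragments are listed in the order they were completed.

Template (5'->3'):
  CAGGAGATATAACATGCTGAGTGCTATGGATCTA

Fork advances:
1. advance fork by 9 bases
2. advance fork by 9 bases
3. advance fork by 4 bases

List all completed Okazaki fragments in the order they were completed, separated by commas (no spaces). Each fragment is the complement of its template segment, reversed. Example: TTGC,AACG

Step 1: advance 9 -> fork_pos = 0 + 9 = 9. Reached multiple(s) of 6: 6 -> fragment 1 completed (1 total).
Step 2: advance 9 -> fork_pos = 9 + 9 = 18. Reached multiple(s) of 6: 12, 18 -> fragments 2-3 completed (3 total).
Step 3: advance 4 -> fork_pos = 18 + 4 = 22. Next multiple of 6 is 24 (not reached); still 3 fragment(s).
Final fork_pos = 22, so 3 fragment(s) are complete. Build each: template segment -> complement -> reverse.
Fragment 1: template[0:6] = CAGGAG -> complement GTCCTC -> reversed CTCCTG
Fragment 2: template[6:12] = ATATAA -> complement TATATT -> reversed TTATAT
Fragment 3: template[12:18] = CATGCT -> complement GTACGA -> reversed AGCATG

Answer: CTCCTG,TTATAT,AGCATG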